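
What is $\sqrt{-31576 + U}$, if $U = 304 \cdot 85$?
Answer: $2 i \sqrt{1434} \approx 75.736 i$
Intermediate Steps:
$U = 25840$
$\sqrt{-31576 + U} = \sqrt{-31576 + 25840} = \sqrt{-5736} = 2 i \sqrt{1434}$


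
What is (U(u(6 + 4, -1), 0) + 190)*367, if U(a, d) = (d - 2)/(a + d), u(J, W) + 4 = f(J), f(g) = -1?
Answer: 349384/5 ≈ 69877.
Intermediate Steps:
u(J, W) = -5 (u(J, W) = -4 - 1 = -5)
U(a, d) = (-2 + d)/(a + d)
(U(u(6 + 4, -1), 0) + 190)*367 = ((-2 + 0)/(-5 + 0) + 190)*367 = (-2/(-5) + 190)*367 = (-1/5*(-2) + 190)*367 = (2/5 + 190)*367 = (952/5)*367 = 349384/5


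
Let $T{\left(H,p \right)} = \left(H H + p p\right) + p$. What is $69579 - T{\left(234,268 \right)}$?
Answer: $-57269$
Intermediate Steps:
$T{\left(H,p \right)} = p + H^{2} + p^{2}$ ($T{\left(H,p \right)} = \left(H^{2} + p^{2}\right) + p = p + H^{2} + p^{2}$)
$69579 - T{\left(234,268 \right)} = 69579 - \left(268 + 234^{2} + 268^{2}\right) = 69579 - \left(268 + 54756 + 71824\right) = 69579 - 126848 = -57269$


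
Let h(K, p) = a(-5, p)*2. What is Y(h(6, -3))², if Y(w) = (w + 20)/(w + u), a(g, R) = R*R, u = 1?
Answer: 4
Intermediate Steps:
a(g, R) = R²
h(K, p) = 2*p² (h(K, p) = p²*2 = 2*p²)
Y(w) = (20 + w)/(1 + w) (Y(w) = (w + 20)/(w + 1) = (20 + w)/(1 + w))
Y(h(6, -3))² = ((20 + 2*(-3)²)/(1 + 2*(-3)²))² = ((20 + 2*9)/(1 + 2*9))² = ((20 + 18)/(1 + 18))² = (38/19)² = ((1/19)*38)² = 2² = 4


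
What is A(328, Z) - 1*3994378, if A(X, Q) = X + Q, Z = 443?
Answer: -3993607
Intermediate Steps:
A(X, Q) = Q + X
A(328, Z) - 1*3994378 = (443 + 328) - 1*3994378 = 771 - 3994378 = -3993607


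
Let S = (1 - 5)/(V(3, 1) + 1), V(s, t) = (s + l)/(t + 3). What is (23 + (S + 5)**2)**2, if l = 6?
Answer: 39538944/28561 ≈ 1384.4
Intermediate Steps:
V(s, t) = (6 + s)/(3 + t) (V(s, t) = (s + 6)/(t + 3) = (6 + s)/(3 + t))
S = -16/13 (S = (1 - 5)/((6 + 3)/(3 + 1) + 1) = -4/(9/4 + 1) = -4/13/4 = -4*4/13 = -16/13 ≈ -1.2308)
(23 + (S + 5)**2)**2 = (23 + (-16/13 + 5)**2)**2 = (23 + (49/13)**2)**2 = (23 + 2401/169)**2 = (6288/169)**2 = 39538944/28561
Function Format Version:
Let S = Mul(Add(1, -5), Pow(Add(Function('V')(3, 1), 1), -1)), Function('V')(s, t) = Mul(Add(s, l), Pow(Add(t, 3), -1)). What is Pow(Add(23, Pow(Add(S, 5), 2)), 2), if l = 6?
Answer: Rational(39538944, 28561) ≈ 1384.4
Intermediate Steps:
Function('V')(s, t) = Mul(Pow(Add(3, t), -1), Add(6, s)) (Function('V')(s, t) = Mul(Add(s, 6), Pow(Add(t, 3), -1)) = Mul(Add(6, s), Pow(Add(3, t), -1)) = Mul(Pow(Add(3, t), -1), Add(6, s)))
S = Rational(-16, 13) (S = Mul(Add(1, -5), Pow(Add(Mul(Pow(Add(3, 1), -1), Add(6, 3)), 1), -1)) = Mul(-4, Pow(Add(Mul(Pow(4, -1), 9), 1), -1)) = Mul(-4, Pow(Add(Mul(Rational(1, 4), 9), 1), -1)) = Mul(-4, Pow(Add(Rational(9, 4), 1), -1)) = Mul(-4, Pow(Rational(13, 4), -1)) = Mul(-4, Rational(4, 13)) = Rational(-16, 13) ≈ -1.2308)
Pow(Add(23, Pow(Add(S, 5), 2)), 2) = Pow(Add(23, Pow(Add(Rational(-16, 13), 5), 2)), 2) = Pow(Add(23, Pow(Rational(49, 13), 2)), 2) = Pow(Add(23, Rational(2401, 169)), 2) = Pow(Rational(6288, 169), 2) = Rational(39538944, 28561)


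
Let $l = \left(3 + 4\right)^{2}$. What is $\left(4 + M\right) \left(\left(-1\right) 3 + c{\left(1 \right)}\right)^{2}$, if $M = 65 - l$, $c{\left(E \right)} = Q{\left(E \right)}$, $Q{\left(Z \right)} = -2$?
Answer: $500$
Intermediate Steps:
$l = 49$ ($l = 7^{2} = 49$)
$c{\left(E \right)} = -2$
$M = 16$ ($M = 65 - 49 = 16$)
$\left(4 + M\right) \left(\left(-1\right) 3 + c{\left(1 \right)}\right)^{2} = \left(4 + 16\right) \left(\left(-1\right) 3 - 2\right)^{2} = 20 \left(-3 - 2\right)^{2} = 20 \left(-5\right)^{2} = 20 \cdot 25 = 500$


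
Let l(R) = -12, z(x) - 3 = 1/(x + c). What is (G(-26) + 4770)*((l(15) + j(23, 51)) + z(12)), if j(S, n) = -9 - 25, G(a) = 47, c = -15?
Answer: -626210/3 ≈ -2.0874e+5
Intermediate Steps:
z(x) = 3 + 1/(-15 + x) (z(x) = 3 + 1/(x - 15) = 3 + 1/(-15 + x))
j(S, n) = -34
(G(-26) + 4770)*((l(15) + j(23, 51)) + z(12)) = (47 + 4770)*((-12 - 34) + (-44 + 3*12)/(-15 + 12)) = 4817*(-46 + (-44 + 36)/(-3)) = 4817*(-46 - ⅓*(-8)) = 4817*(-46 + 8/3) = 4817*(-130/3) = -626210/3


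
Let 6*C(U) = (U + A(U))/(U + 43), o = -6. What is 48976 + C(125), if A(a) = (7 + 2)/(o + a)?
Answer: 1468696009/29988 ≈ 48976.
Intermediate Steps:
A(a) = 9/(-6 + a) (A(a) = (7 + 2)/(-6 + a) = 9/(-6 + a))
C(U) = (U + 9/(-6 + U))/(6*(43 + U)) (C(U) = ((U + 9/(-6 + U))/(U + 43))/6 = ((U + 9/(-6 + U))/(43 + U))/6 = (U + 9/(-6 + U))/(6*(43 + U)))
48976 + C(125) = 48976 + (9 + 125*(-6 + 125))/(6*(-6 + 125)*(43 + 125)) = 48976 + (⅙)*(9 + 125*119)/(119*168) = 48976 + (⅙)*(1/119)*(1/168)*(9 + 14875) = 48976 + (⅙)*(1/119)*(1/168)*14884 = 48976 + 3721/29988 = 1468696009/29988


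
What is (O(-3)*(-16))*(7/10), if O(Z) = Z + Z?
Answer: 336/5 ≈ 67.200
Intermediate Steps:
O(Z) = 2*Z
(O(-3)*(-16))*(7/10) = ((2*(-3))*(-16))*(7/10) = (-6*(-16))*(7*(1/10)) = 96*(7/10) = 336/5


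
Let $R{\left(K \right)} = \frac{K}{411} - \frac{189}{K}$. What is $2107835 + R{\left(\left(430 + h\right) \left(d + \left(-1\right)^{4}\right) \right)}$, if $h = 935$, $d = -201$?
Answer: $\frac{3752871136233}{1781000} \approx 2.1072 \cdot 10^{6}$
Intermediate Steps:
$R{\left(K \right)} = - \frac{189}{K} + \frac{K}{411}$ ($R{\left(K \right)} = K \frac{1}{411} - \frac{189}{K} = \frac{K}{411} - \frac{189}{K} = - \frac{189}{K} + \frac{K}{411}$)
$2107835 + R{\left(\left(430 + h\right) \left(d + \left(-1\right)^{4}\right) \right)} = 2107835 + \left(- \frac{189}{\left(430 + 935\right) \left(-201 + \left(-1\right)^{4}\right)} + \frac{\left(430 + 935\right) \left(-201 + \left(-1\right)^{4}\right)}{411}\right) = 2107835 + \left(- \frac{189}{1365 \left(-201 + 1\right)} + \frac{1365 \left(-201 + 1\right)}{411}\right) = 2107835 + \left(- \frac{189}{1365 \left(-200\right)} + \frac{1365 \left(-200\right)}{411}\right) = 2107835 + \left(- \frac{189}{-273000} + \frac{1}{411} \left(-273000\right)\right) = 2107835 - \frac{1182998767}{1781000} = \frac{3752871136233}{1781000}$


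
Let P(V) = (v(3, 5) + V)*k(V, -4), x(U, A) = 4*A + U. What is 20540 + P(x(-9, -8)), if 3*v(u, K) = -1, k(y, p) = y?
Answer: 66704/3 ≈ 22235.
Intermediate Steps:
v(u, K) = -⅓ (v(u, K) = (⅓)*(-1) = -⅓)
x(U, A) = U + 4*A
P(V) = V*(-⅓ + V) (P(V) = (-⅓ + V)*V = V*(-⅓ + V))
20540 + P(x(-9, -8)) = 20540 + (-9 + 4*(-8))*(-⅓ + (-9 + 4*(-8))) = 20540 + (-9 - 32)*(-⅓ + (-9 - 32)) = 20540 - 41*(-⅓ - 41) = 20540 - 41*(-124/3) = 20540 + 5084/3 = 66704/3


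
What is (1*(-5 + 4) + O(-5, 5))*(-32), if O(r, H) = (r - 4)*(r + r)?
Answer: -2848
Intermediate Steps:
O(r, H) = 2*r*(-4 + r) (O(r, H) = (-4 + r)*(2*r) = 2*r*(-4 + r))
(1*(-5 + 4) + O(-5, 5))*(-32) = (1*(-5 + 4) + 2*(-5)*(-4 - 5))*(-32) = (1*(-1) + 2*(-5)*(-9))*(-32) = (-1 + 90)*(-32) = 89*(-32) = -2848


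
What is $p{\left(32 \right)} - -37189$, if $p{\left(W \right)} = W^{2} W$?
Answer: $69957$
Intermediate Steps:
$p{\left(W \right)} = W^{3}$
$p{\left(32 \right)} - -37189 = 32^{3} - -37189 = 32768 + 37189 = 69957$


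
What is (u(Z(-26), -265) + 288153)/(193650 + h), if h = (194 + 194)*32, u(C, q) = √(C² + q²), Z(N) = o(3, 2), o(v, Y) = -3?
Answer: 288153/206066 + √70234/206066 ≈ 1.3996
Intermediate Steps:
Z(N) = -3
h = 12416 (h = 388*32 = 12416)
(u(Z(-26), -265) + 288153)/(193650 + h) = (√((-3)² + (-265)²) + 288153)/(193650 + 12416) = (√(9 + 70225) + 288153)/206066 = (√70234 + 288153)*(1/206066) = (288153 + √70234)*(1/206066) = 288153/206066 + √70234/206066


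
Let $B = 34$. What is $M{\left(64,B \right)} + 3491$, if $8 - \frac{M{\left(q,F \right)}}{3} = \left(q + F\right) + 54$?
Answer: $3059$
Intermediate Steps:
$M{\left(q,F \right)} = -138 - 3 F - 3 q$ ($M{\left(q,F \right)} = 24 - 3 \left(\left(q + F\right) + 54\right) = 24 - 3 \left(\left(F + q\right) + 54\right) = 24 - 3 \left(54 + F + q\right) = 24 - \left(162 + 3 F + 3 q\right) = -138 - 3 F - 3 q$)
$M{\left(64,B \right)} + 3491 = \left(-138 - 102 - 192\right) + 3491 = -432 + 3491 = 3059$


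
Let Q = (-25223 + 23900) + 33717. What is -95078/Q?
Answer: -47539/16197 ≈ -2.9351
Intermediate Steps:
Q = 32394 (Q = -1323 + 33717 = 32394)
-95078/Q = -95078/32394 = -95078*1/32394 = -47539/16197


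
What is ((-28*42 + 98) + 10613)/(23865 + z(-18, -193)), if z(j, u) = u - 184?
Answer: 9535/23488 ≈ 0.40595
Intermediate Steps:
z(j, u) = -184 + u
((-28*42 + 98) + 10613)/(23865 + z(-18, -193)) = ((-28*42 + 98) + 10613)/(23865 + (-184 - 193)) = ((-1176 + 98) + 10613)/(23865 - 377) = (-1078 + 10613)/23488 = 9535*(1/23488) = 9535/23488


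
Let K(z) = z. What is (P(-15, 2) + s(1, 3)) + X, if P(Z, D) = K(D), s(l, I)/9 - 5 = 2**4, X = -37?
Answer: 154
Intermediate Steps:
s(l, I) = 189 (s(l, I) = 45 + 9*2**4 = 45 + 9*16 = 45 + 144 = 189)
P(Z, D) = D
(P(-15, 2) + s(1, 3)) + X = (2 + 189) - 37 = 191 - 37 = 154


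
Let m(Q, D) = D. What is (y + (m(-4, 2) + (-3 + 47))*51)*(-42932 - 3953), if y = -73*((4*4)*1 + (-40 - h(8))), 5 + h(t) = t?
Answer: -202402545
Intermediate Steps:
h(t) = -5 + t
y = 1971 (y = -73*((4*4)*1 + (-40 - (-5 + 8))) = -73*(16*1 + (-40 - 1*3)) = -73*(16 + (-40 - 3)) = -73*(16 - 43) = -73*(-27) = 1971)
(y + (m(-4, 2) + (-3 + 47))*51)*(-42932 - 3953) = (1971 + (2 + (-3 + 47))*51)*(-42932 - 3953) = (1971 + (2 + 44)*51)*(-46885) = (1971 + 46*51)*(-46885) = (1971 + 2346)*(-46885) = 4317*(-46885) = -202402545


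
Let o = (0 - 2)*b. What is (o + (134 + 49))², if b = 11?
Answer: 25921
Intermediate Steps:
o = -22 (o = (0 - 2)*11 = -2*11 = -22)
(o + (134 + 49))² = (-22 + (134 + 49))² = (-22 + 183)² = 161² = 25921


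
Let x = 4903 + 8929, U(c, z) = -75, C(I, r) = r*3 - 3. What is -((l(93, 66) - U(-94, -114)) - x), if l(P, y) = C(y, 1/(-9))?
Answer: 41281/3 ≈ 13760.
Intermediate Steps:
C(I, r) = -3 + 3*r (C(I, r) = 3*r - 3 = -3 + 3*r)
l(P, y) = -10/3 (l(P, y) = -3 + 3/(-9) = -3 + 3*(-⅑) = -3 - ⅓ = -10/3)
x = 13832
-((l(93, 66) - U(-94, -114)) - x) = -((-10/3 - 1*(-75)) - 1*13832) = -((-10/3 + 75) - 13832) = -(215/3 - 13832) = -1*(-41281/3) = 41281/3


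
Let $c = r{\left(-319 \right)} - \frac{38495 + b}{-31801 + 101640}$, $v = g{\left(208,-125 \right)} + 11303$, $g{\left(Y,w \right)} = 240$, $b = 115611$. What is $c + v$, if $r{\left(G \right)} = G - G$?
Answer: $\frac{805997471}{69839} \approx 11541.0$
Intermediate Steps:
$r{\left(G \right)} = 0$
$v = 11543$ ($v = 240 + 11303 = 11543$)
$c = - \frac{154106}{69839}$ ($c = 0 - \frac{38495 + 115611}{-31801 + 101640} = 0 - \frac{154106}{69839} = - \frac{154106}{69839} \approx -2.2066$)
$c + v = - \frac{154106}{69839} + 11543 = \frac{805997471}{69839}$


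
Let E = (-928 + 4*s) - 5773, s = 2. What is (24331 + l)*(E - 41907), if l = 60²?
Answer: -1357446600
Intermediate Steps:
E = -6693 (E = (-928 + 4*2) - 5773 = (-928 + 8) - 5773 = -920 - 5773 = -6693)
l = 3600
(24331 + l)*(E - 41907) = (24331 + 3600)*(-6693 - 41907) = 27931*(-48600) = -1357446600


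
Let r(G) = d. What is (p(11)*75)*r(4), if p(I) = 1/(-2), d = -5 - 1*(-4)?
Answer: 75/2 ≈ 37.500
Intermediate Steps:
d = -1 (d = -5 + 4 = -1)
p(I) = -½
r(G) = -1
(p(11)*75)*r(4) = -½*75*(-1) = -75/2*(-1) = 75/2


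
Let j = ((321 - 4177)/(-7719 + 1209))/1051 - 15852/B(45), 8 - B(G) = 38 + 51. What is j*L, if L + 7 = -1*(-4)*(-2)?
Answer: -6025547492/2052603 ≈ -2935.6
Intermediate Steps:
B(G) = -81 (B(G) = 8 - (38 + 51) = 8 - 1*89 = 8 - 89 = -81)
L = -15 (L = -7 - 1*(-4)*(-2) = -7 + 4*(-2) = -7 - 8 = -15)
j = 6025547492/30789045 (j = ((321 - 4177)/(-7719 + 1209))/1051 - 15852/(-81) = -3856/(-6510)*(1/1051) - 15852*(-1/81) = -3856*(-1/6510)*(1/1051) + 5284/27 = (1928/3255)*(1/1051) + 5284/27 = 1928/3421005 + 5284/27 = 6025547492/30789045 ≈ 195.70)
j*L = (6025547492/30789045)*(-15) = -6025547492/2052603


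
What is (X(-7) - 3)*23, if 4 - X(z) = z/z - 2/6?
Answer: 23/3 ≈ 7.6667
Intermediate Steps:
X(z) = 10/3 (X(z) = 4 - (z/z - 2/6) = 4 - (1 - 2*1/6) = 4 - (1 - 1/3) = 4 - 1*2/3 = 4 - 2/3 = 10/3)
(X(-7) - 3)*23 = (10/3 - 3)*23 = (1/3)*23 = 23/3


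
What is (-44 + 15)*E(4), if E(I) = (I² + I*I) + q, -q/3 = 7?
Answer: -319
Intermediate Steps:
q = -21 (q = -3*7 = -21)
E(I) = -21 + 2*I² (E(I) = (I² + I*I) - 21 = (I² + I²) - 21 = 2*I² - 21 = -21 + 2*I²)
(-44 + 15)*E(4) = (-44 + 15)*(-21 + 2*4²) = -29*(-21 + 2*16) = -29*(-21 + 32) = -29*11 = -319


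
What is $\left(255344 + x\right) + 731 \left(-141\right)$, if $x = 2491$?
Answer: $154764$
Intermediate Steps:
$\left(255344 + x\right) + 731 \left(-141\right) = \left(255344 + 2491\right) + 731 \left(-141\right) = 257835 - 103071 = 154764$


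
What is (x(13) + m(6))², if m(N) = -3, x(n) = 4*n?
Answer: 2401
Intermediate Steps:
(x(13) + m(6))² = (4*13 - 3)² = (52 - 3)² = 49² = 2401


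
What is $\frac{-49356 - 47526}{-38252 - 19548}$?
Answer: $\frac{48441}{28900} \approx 1.6762$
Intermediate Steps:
$\frac{-49356 - 47526}{-38252 - 19548} = - \frac{96882}{-57800} = \left(-96882\right) \left(- \frac{1}{57800}\right) = \frac{48441}{28900}$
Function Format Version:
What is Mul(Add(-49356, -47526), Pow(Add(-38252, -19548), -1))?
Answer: Rational(48441, 28900) ≈ 1.6762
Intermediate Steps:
Mul(Add(-49356, -47526), Pow(Add(-38252, -19548), -1)) = Mul(-96882, Pow(-57800, -1)) = Mul(-96882, Rational(-1, 57800)) = Rational(48441, 28900)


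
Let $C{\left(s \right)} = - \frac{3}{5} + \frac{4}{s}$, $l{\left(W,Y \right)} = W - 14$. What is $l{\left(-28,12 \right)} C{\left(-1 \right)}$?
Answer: $\frac{966}{5} \approx 193.2$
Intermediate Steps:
$l{\left(W,Y \right)} = -14 + W$
$C{\left(s \right)} = - \frac{3}{5} + \frac{4}{s}$ ($C{\left(s \right)} = \left(-3\right) \frac{1}{5} + \frac{4}{s} = - \frac{3}{5} + \frac{4}{s}$)
$l{\left(-28,12 \right)} C{\left(-1 \right)} = \left(-14 - 28\right) \left(- \frac{3}{5} + \frac{4}{-1}\right) = - 42 \left(- \frac{3}{5} + 4 \left(-1\right)\right) = - 42 \left(- \frac{3}{5} - 4\right) = \left(-42\right) \left(- \frac{23}{5}\right) = \frac{966}{5}$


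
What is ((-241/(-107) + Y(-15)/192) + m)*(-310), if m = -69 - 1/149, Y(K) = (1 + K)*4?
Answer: 3976363955/191316 ≈ 20784.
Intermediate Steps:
Y(K) = 4 + 4*K
m = -10282/149 (m = -69 - 1*1/149 = -69 - 1/149 = -10282/149 ≈ -69.007)
((-241/(-107) + Y(-15)/192) + m)*(-310) = ((-241/(-107) + (4 + 4*(-15))/192) - 10282/149)*(-310) = ((-241*(-1/107) + (4 - 60)*(1/192)) - 10282/149)*(-310) = ((241/107 - 56*1/192) - 10282/149)*(-310) = ((241/107 - 7/24) - 10282/149)*(-310) = (5035/2568 - 10282/149)*(-310) = -25653961/382632*(-310) = 3976363955/191316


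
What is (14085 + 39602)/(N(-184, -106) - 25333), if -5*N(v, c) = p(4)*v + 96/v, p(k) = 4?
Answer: -1234801/579271 ≈ -2.1316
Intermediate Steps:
N(v, c) = -96/(5*v) - 4*v/5 (N(v, c) = -(4*v + 96/v)/5 = -96/(5*v) - 4*v/5)
(14085 + 39602)/(N(-184, -106) - 25333) = (14085 + 39602)/((⅘)*(-24 - 1*(-184)²)/(-184) - 25333) = 53687/((⅘)*(-1/184)*(-24 - 1*33856) - 25333) = 53687/((⅘)*(-1/184)*(-24 - 33856) - 25333) = 53687/((⅘)*(-1/184)*(-33880) - 25333) = 53687/(3388/23 - 25333) = 53687/(-579271/23) = 53687*(-23/579271) = -1234801/579271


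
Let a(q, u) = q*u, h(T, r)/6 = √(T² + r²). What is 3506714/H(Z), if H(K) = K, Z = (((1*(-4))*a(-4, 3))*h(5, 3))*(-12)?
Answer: -1753357*√34/58752 ≈ -174.02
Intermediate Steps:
h(T, r) = 6*√(T² + r²)
Z = -3456*√34 (Z = (((1*(-4))*(-4*3))*(6*√(5² + 3²)))*(-12) = ((-4*(-12))*(6*√(25 + 9)))*(-12) = (48*(6*√34))*(-12) = (288*√34)*(-12) = -3456*√34 ≈ -20152.)
3506714/H(Z) = 3506714/((-3456*√34)) = 3506714*(-√34/117504) = -1753357*√34/58752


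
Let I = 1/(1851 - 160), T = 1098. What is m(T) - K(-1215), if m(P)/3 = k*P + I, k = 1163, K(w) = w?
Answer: 6480143670/1691 ≈ 3.8321e+6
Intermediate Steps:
I = 1/1691 ≈ 0.00059137
m(P) = 3/1691 + 3489*P (m(P) = 3*(1163*P + 1/1691) = 3*(1/1691 + 1163*P) = 3/1691 + 3489*P)
m(T) - K(-1215) = (3/1691 + 3489*1098) - 1*(-1215) = (3/1691 + 3830922) + 1215 = 6478089105/1691 + 1215 = 6480143670/1691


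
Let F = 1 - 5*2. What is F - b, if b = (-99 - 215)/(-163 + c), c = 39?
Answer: -715/62 ≈ -11.532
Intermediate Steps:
b = 157/62 (b = (-99 - 215)/(-163 + 39) = -314/(-124) = -314*(-1/124) = 157/62 ≈ 2.5323)
F = -9 (F = 1 - 10 = -9)
F - b = -9 - 1*157/62 = -9 - 157/62 = -715/62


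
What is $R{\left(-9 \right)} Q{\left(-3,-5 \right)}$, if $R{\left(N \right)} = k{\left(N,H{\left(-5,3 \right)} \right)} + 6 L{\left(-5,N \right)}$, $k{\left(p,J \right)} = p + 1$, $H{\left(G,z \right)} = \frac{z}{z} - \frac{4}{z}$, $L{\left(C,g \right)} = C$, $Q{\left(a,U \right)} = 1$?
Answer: $-38$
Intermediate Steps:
$H{\left(G,z \right)} = 1 - \frac{4}{z}$
$k{\left(p,J \right)} = 1 + p$
$R{\left(N \right)} = -29 + N$ ($R{\left(N \right)} = \left(1 + N\right) + 6 \left(-5\right) = \left(1 + N\right) - 30 = -29 + N$)
$R{\left(-9 \right)} Q{\left(-3,-5 \right)} = \left(-29 - 9\right) 1 = \left(-38\right) 1 = -38$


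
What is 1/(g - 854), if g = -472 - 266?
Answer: -1/1592 ≈ -0.00062814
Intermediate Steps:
g = -738
1/(g - 854) = 1/(-738 - 854) = 1/(-1592) = -1/1592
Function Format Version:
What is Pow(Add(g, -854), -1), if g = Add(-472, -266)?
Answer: Rational(-1, 1592) ≈ -0.00062814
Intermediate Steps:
g = -738
Pow(Add(g, -854), -1) = Pow(Add(-738, -854), -1) = Pow(-1592, -1) = Rational(-1, 1592)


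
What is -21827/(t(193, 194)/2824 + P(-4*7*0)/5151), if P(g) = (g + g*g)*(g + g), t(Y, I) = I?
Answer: -30819724/97 ≈ -3.1773e+5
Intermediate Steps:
P(g) = 2*g*(g + g²) (P(g) = (g + g²)*(2*g) = 2*g*(g + g²))
-21827/(t(193, 194)/2824 + P(-4*7*0)/5151) = -21827/(194/2824 + (2*(-4*7*0)²*(1 - 4*7*0))/5151) = -21827/(194*(1/2824) + (2*(-28*0)²*(1 - 28*0))*(1/5151)) = -21827/(97/1412 + (2*0²*(1 + 0))*(1/5151)) = -21827/(97/1412 + (2*0*1)*(1/5151)) = -21827/(97/1412 + 0*(1/5151)) = -21827/(97/1412 + 0) = -21827/97/1412 = -21827*1412/97 = -30819724/97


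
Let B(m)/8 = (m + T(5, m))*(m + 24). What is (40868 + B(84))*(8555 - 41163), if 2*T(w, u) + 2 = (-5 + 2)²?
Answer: -3797788544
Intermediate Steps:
T(w, u) = 7/2 (T(w, u) = -1 + (-5 + 2)²/2 = -1 + (½)*(-3)² = -1 + (½)*9 = -1 + 9/2 = 7/2)
B(m) = 8*(24 + m)*(7/2 + m) (B(m) = 8*((m + 7/2)*(m + 24)) = 8*((7/2 + m)*(24 + m)) = 8*((24 + m)*(7/2 + m)) = 8*(24 + m)*(7/2 + m))
(40868 + B(84))*(8555 - 41163) = (40868 + (672 + 8*84² + 220*84))*(8555 - 41163) = (40868 + (672 + 8*7056 + 18480))*(-32608) = (40868 + (672 + 56448 + 18480))*(-32608) = (40868 + 75600)*(-32608) = 116468*(-32608) = -3797788544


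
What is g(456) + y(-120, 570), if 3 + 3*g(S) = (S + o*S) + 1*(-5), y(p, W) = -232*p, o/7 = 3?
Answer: 93544/3 ≈ 31181.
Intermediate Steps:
o = 21 (o = 7*3 = 21)
g(S) = -8/3 + 22*S/3 (g(S) = -1 + ((S + 21*S) + 1*(-5))/3 = -1 + (22*S - 5)/3 = -1 + (-5 + 22*S)/3 = -1 + (-5/3 + 22*S/3) = -8/3 + 22*S/3)
g(456) + y(-120, 570) = (-8/3 + (22/3)*456) - 232*(-120) = (-8/3 + 3344) + 27840 = 10024/3 + 27840 = 93544/3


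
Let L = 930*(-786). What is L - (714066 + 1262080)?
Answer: -2707126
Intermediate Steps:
L = -730980
L - (714066 + 1262080) = -730980 - (714066 + 1262080) = -730980 - 1*1976146 = -730980 - 1976146 = -2707126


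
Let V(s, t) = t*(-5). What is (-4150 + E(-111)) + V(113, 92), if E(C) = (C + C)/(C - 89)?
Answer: -460889/100 ≈ -4608.9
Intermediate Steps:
V(s, t) = -5*t
E(C) = 2*C/(-89 + C) (E(C) = (2*C)/(-89 + C) = 2*C/(-89 + C))
(-4150 + E(-111)) + V(113, 92) = (-4150 + 2*(-111)/(-89 - 111)) - 5*92 = (-4150 + 2*(-111)/(-200)) - 460 = (-4150 + 2*(-111)*(-1/200)) - 460 = (-4150 + 111/100) - 460 = -414889/100 - 460 = -460889/100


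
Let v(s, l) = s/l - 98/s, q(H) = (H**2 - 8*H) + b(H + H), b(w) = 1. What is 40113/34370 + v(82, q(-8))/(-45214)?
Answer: 2398149501107/2054783349255 ≈ 1.1671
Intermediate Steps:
q(H) = 1 + H**2 - 8*H (q(H) = (H**2 - 8*H) + 1 = 1 + H**2 - 8*H)
v(s, l) = -98/s + s/l
40113/34370 + v(82, q(-8))/(-45214) = 40113/34370 + (-98/82 + 82/(1 + (-8)**2 - 8*(-8)))/(-45214) = 40113*(1/34370) + (-98*1/82 + 82/(1 + 64 + 64))*(-1/45214) = 40113/34370 + (-49/41 + 82/129)*(-1/45214) = 40113/34370 - 2959/5289*(-1/45214) = 40113/34370 + 2959/239136846 = 2398149501107/2054783349255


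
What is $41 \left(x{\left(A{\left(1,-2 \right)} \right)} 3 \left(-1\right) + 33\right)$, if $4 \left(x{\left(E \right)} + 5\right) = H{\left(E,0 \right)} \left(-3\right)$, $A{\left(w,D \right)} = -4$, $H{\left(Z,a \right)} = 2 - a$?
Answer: $\frac{4305}{2} \approx 2152.5$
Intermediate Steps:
$x{\left(E \right)} = - \frac{13}{2}$ ($x{\left(E \right)} = -5 + \frac{\left(2 - 0\right) \left(-3\right)}{4} = -5 + \frac{\left(2 + 0\right) \left(-3\right)}{4} = -5 + \frac{2 \left(-3\right)}{4} = -5 + \frac{1}{4} \left(-6\right) = -5 - \frac{3}{2} = - \frac{13}{2}$)
$41 \left(x{\left(A{\left(1,-2 \right)} \right)} 3 \left(-1\right) + 33\right) = 41 \left(\left(- \frac{13}{2}\right) 3 \left(-1\right) + 33\right) = 41 \left(\left(- \frac{39}{2}\right) \left(-1\right) + 33\right) = 41 \left(\frac{39}{2} + 33\right) = 41 \cdot \frac{105}{2} = \frac{4305}{2}$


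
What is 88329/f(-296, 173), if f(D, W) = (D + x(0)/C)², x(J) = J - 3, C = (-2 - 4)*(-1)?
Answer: 353316/351649 ≈ 1.0047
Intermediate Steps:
C = 6 (C = -6*(-1) = 6)
x(J) = -3 + J
f(D, W) = (-½ + D)² (f(D, W) = (D + (-3 + 0)/6)² = (D - 3*⅙)² = (D - ½)² = (-½ + D)²)
88329/f(-296, 173) = 88329/(((-1 + 2*(-296))²/4)) = 88329/(((-1 - 592)²/4)) = 88329/(((¼)*(-593)²)) = 88329/(((¼)*351649)) = 88329/(351649/4) = 88329*(4/351649) = 353316/351649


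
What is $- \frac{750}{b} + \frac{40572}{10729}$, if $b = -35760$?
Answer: $\frac{48630049}{12788968} \approx 3.8025$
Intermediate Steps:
$- \frac{750}{b} + \frac{40572}{10729} = - \frac{750}{-35760} + \frac{40572}{10729} = \left(-750\right) \left(- \frac{1}{35760}\right) + 40572 \cdot \frac{1}{10729} = \frac{25}{1192} + \frac{40572}{10729} = \frac{48630049}{12788968}$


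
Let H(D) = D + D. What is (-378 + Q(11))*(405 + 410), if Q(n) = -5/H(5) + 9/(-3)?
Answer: -621845/2 ≈ -3.1092e+5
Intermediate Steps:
H(D) = 2*D
Q(n) = -7/2 (Q(n) = -5/(2*5) + 9/(-3) = -5/10 + 9*(-⅓) = -5*⅒ - 3 = -½ - 3 = -7/2)
(-378 + Q(11))*(405 + 410) = (-378 - 7/2)*(405 + 410) = -763/2*815 = -621845/2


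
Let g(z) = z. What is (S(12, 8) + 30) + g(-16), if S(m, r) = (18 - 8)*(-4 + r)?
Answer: 54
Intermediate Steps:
S(m, r) = -40 + 10*r (S(m, r) = 10*(-4 + r) = -40 + 10*r)
(S(12, 8) + 30) + g(-16) = ((-40 + 10*8) + 30) - 16 = ((-40 + 80) + 30) - 16 = (40 + 30) - 16 = 70 - 16 = 54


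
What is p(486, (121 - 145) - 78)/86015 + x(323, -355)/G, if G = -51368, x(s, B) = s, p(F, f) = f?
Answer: -33022381/4418418520 ≈ -0.0074738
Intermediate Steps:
p(486, (121 - 145) - 78)/86015 + x(323, -355)/G = ((121 - 145) - 78)/86015 + 323/(-51368) = (-24 - 78)*(1/86015) + 323*(-1/51368) = -102*1/86015 - 323/51368 = -102/86015 - 323/51368 = -33022381/4418418520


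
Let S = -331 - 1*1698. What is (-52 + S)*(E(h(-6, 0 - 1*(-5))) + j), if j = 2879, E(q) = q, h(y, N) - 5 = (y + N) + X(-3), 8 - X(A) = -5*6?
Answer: -6078601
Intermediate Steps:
X(A) = 38 (X(A) = 8 - (-5)*6 = 8 - 1*(-30) = 8 + 30 = 38)
h(y, N) = 43 + N + y (h(y, N) = 5 + ((y + N) + 38) = 5 + ((N + y) + 38) = 5 + (38 + N + y) = 43 + N + y)
S = -2029 (S = -331 - 1698 = -2029)
(-52 + S)*(E(h(-6, 0 - 1*(-5))) + j) = (-52 - 2029)*((43 + (0 - 1*(-5)) - 6) + 2879) = -2081*((43 + (0 + 5) - 6) + 2879) = -2081*((43 + 5 - 6) + 2879) = -2081*(42 + 2879) = -2081*2921 = -6078601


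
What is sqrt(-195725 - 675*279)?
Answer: 5*I*sqrt(15362) ≈ 619.72*I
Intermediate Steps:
sqrt(-195725 - 675*279) = sqrt(-195725 - 188325) = sqrt(-384050) = 5*I*sqrt(15362)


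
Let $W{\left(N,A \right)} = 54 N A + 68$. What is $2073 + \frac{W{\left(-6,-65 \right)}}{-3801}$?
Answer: $\frac{7858345}{3801} \approx 2067.4$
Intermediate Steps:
$W{\left(N,A \right)} = 68 + 54 A N$ ($W{\left(N,A \right)} = 54 A N + 68 = 68 + 54 A N$)
$2073 + \frac{W{\left(-6,-65 \right)}}{-3801} = 2073 + \frac{68 + 54 \left(-65\right) \left(-6\right)}{-3801} = 2073 + \left(68 + 21060\right) \left(- \frac{1}{3801}\right) = 2073 + 21128 \left(- \frac{1}{3801}\right) = 2073 - \frac{21128}{3801} = \frac{7858345}{3801}$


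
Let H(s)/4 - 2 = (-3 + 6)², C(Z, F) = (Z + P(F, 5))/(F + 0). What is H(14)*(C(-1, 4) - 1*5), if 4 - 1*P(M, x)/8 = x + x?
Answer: -759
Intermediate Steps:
P(M, x) = 32 - 16*x (P(M, x) = 32 - 8*(x + x) = 32 - 16*x)
C(Z, F) = (-48 + Z)/F (C(Z, F) = (Z + (32 - 16*5))/(F + 0) = (Z + (32 - 80))/F = (Z - 48)/F = (-48 + Z)/F)
H(s) = 44 (H(s) = 8 + 4*(-3 + 6)² = 8 + 4*3² = 8 + 4*9 = 8 + 36 = 44)
H(14)*(C(-1, 4) - 1*5) = 44*((-48 - 1)/4 - 1*5) = 44*((¼)*(-49) - 5) = 44*(-49/4 - 5) = 44*(-69/4) = -759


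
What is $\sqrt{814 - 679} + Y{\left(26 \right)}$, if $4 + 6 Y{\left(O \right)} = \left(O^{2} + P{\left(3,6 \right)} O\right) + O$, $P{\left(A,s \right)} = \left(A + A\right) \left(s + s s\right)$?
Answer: $\frac{3625}{3} + 3 \sqrt{15} \approx 1220.0$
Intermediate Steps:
$P{\left(A,s \right)} = 2 A \left(s + s^{2}\right)$
$Y{\left(O \right)} = - \frac{2}{3} + \frac{O^{2}}{6} + \frac{253 O}{6}$ ($Y{\left(O \right)} = - \frac{2}{3} + \frac{\left(O^{2} + 2 \cdot 3 \cdot 6 \left(1 + 6\right) O\right) + O}{6} = - \frac{2}{3} + \frac{\left(O^{2} + 2 \cdot 3 \cdot 6 \cdot 7 O\right) + O}{6} = - \frac{2}{3} + \frac{\left(O^{2} + 252 O\right) + O}{6} = - \frac{2}{3} + \frac{O^{2} + 253 O}{6} = - \frac{2}{3} + \left(\frac{O^{2}}{6} + \frac{253 O}{6}\right) = - \frac{2}{3} + \frac{O^{2}}{6} + \frac{253 O}{6}$)
$\sqrt{814 - 679} + Y{\left(26 \right)} = \sqrt{814 - 679} + \left(- \frac{2}{3} + \frac{26^{2}}{6} + \frac{253}{6} \cdot 26\right) = \sqrt{135} + \left(- \frac{2}{3} + \frac{1}{6} \cdot 676 + \frac{3289}{3}\right) = 3 \sqrt{15} + \left(- \frac{2}{3} + \frac{338}{3} + \frac{3289}{3}\right) = 3 \sqrt{15} + \frac{3625}{3} = \frac{3625}{3} + 3 \sqrt{15}$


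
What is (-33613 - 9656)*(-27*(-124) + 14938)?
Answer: -791216934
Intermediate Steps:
(-33613 - 9656)*(-27*(-124) + 14938) = -43269*(3348 + 14938) = -43269*18286 = -791216934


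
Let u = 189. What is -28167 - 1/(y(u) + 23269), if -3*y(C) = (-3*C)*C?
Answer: -1661571331/58990 ≈ -28167.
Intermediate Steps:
y(C) = C² (y(C) = -(-3*C)*C/3 = -(-1)*C² = C²)
-28167 - 1/(y(u) + 23269) = -28167 - 1/(189² + 23269) = -28167 - 1/(35721 + 23269) = -28167 - 1/58990 = -1661571331/58990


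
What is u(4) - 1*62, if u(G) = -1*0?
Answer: -62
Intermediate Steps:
u(G) = 0
u(4) - 1*62 = 0 - 1*62 = 0 - 62 = -62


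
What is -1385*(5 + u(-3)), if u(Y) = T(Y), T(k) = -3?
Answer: -2770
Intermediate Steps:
u(Y) = -3
-1385*(5 + u(-3)) = -1385*(5 - 3) = -1385*2 = -277*10 = -2770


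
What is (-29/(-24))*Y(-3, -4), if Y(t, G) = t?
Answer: -29/8 ≈ -3.6250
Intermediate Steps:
(-29/(-24))*Y(-3, -4) = -29/(-24)*(-3) = -29*(-1/24)*(-3) = (29/24)*(-3) = -29/8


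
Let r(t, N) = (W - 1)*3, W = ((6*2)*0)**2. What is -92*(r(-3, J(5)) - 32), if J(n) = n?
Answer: 3220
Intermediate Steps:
W = 0 (W = (12*0)**2 = 0**2 = 0)
r(t, N) = -3 (r(t, N) = (0 - 1)*3 = -1*3 = -3)
-92*(r(-3, J(5)) - 32) = -92*(-3 - 32) = -92*(-35) = 3220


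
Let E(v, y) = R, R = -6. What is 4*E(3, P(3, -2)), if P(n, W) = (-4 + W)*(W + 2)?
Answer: -24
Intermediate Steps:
P(n, W) = (-4 + W)*(2 + W)
E(v, y) = -6
4*E(3, P(3, -2)) = 4*(-6) = -24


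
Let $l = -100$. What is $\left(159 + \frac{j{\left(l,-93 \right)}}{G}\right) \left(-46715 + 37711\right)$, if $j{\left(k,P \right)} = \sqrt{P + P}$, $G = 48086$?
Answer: $-1431636 - \frac{4502 i \sqrt{186}}{24043} \approx -1.4316 \cdot 10^{6} - 2.5537 i$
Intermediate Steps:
$j{\left(k,P \right)} = \sqrt{2} \sqrt{P}$ ($j{\left(k,P \right)} = \sqrt{2 P} = \sqrt{2} \sqrt{P}$)
$\left(159 + \frac{j{\left(l,-93 \right)}}{G}\right) \left(-46715 + 37711\right) = \left(159 + \frac{\sqrt{2} \sqrt{-93}}{48086}\right) \left(-46715 + 37711\right) = \left(159 + \sqrt{2} i \sqrt{93} \cdot \frac{1}{48086}\right) \left(-9004\right) = \left(159 + i \sqrt{186} \cdot \frac{1}{48086}\right) \left(-9004\right) = \left(159 + \frac{i \sqrt{186}}{48086}\right) \left(-9004\right) = -1431636 - \frac{4502 i \sqrt{186}}{24043}$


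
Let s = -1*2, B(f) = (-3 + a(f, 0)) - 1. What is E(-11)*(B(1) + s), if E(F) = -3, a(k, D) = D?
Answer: 18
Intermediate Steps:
B(f) = -4 (B(f) = (-3 + 0) - 1 = -3 - 1 = -4)
s = -2
E(-11)*(B(1) + s) = -3*(-4 - 2) = -3*(-6) = 18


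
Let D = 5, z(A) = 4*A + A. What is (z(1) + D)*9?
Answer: 90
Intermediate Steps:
z(A) = 5*A
(z(1) + D)*9 = (5*1 + 5)*9 = (5 + 5)*9 = 10*9 = 90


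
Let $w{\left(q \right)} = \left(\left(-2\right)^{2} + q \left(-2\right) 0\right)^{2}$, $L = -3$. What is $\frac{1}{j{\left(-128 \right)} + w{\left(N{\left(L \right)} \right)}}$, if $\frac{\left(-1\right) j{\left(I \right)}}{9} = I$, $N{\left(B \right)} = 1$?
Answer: $\frac{1}{1168} \approx 0.00085616$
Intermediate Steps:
$j{\left(I \right)} = - 9 I$
$w{\left(q \right)} = 16$ ($w{\left(q \right)} = \left(4 + - 2 q 0\right)^{2} = \left(4 + 0\right)^{2} = 4^{2} = 16$)
$\frac{1}{j{\left(-128 \right)} + w{\left(N{\left(L \right)} \right)}} = \frac{1}{\left(-9\right) \left(-128\right) + 16} = \frac{1}{1152 + 16} = \frac{1}{1168}$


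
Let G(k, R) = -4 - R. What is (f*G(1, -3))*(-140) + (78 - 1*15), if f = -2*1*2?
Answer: -497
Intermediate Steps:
f = -4 (f = -2*2 = -4)
(f*G(1, -3))*(-140) + (78 - 1*15) = -4*(-4 - 1*(-3))*(-140) + (78 - 1*15) = -4*(-4 + 3)*(-140) + (78 - 15) = -4*(-1)*(-140) + 63 = 4*(-140) + 63 = -560 + 63 = -497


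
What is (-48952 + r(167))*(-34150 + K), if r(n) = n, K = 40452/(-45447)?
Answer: 25239009221690/15149 ≈ 1.6661e+9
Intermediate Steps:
K = -13484/15149 (K = 40452*(-1/45447) = -13484/15149 ≈ -0.89009)
(-48952 + r(167))*(-34150 + K) = (-48952 + 167)*(-34150 - 13484/15149) = -48785*(-517351834/15149) = 25239009221690/15149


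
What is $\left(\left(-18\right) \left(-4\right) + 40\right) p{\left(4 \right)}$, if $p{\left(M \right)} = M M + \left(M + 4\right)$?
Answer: $2688$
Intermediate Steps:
$p{\left(M \right)} = 4 + M + M^{2}$ ($p{\left(M \right)} = M^{2} + \left(4 + M\right) = 4 + M + M^{2}$)
$\left(\left(-18\right) \left(-4\right) + 40\right) p{\left(4 \right)} = \left(\left(-18\right) \left(-4\right) + 40\right) \left(4 + 4 + 4^{2}\right) = \left(72 + 40\right) \left(4 + 4 + 16\right) = 112 \cdot 24 = 2688$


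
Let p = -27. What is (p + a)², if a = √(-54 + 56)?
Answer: (27 - √2)² ≈ 654.63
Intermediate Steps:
a = √2 ≈ 1.4142
(p + a)² = (-27 + √2)²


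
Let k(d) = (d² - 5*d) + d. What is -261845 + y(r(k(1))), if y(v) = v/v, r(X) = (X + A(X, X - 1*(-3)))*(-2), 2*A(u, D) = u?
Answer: -261844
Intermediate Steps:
A(u, D) = u/2
k(d) = d² - 4*d
r(X) = -3*X (r(X) = (X + X/2)*(-2) = (3*X/2)*(-2) = -3*X)
y(v) = 1
-261845 + y(r(k(1))) = -261845 + 1 = -261844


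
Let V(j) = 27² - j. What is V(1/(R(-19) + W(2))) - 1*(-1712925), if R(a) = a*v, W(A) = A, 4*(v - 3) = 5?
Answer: 539801014/315 ≈ 1.7137e+6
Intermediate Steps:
v = 17/4 (v = 3 + (¼)*5 = 3 + 5/4 = 17/4 ≈ 4.2500)
R(a) = 17*a/4 (R(a) = a*(17/4) = 17*a/4)
V(j) = 729 - j
V(1/(R(-19) + W(2))) - 1*(-1712925) = (729 - 1/((17/4)*(-19) + 2)) - 1*(-1712925) = (729 - 1/(-323/4 + 2)) + 1712925 = (729 - 1/(-315/4)) + 1712925 = (729 - 1*(-4/315)) + 1712925 = (729 + 4/315) + 1712925 = 229639/315 + 1712925 = 539801014/315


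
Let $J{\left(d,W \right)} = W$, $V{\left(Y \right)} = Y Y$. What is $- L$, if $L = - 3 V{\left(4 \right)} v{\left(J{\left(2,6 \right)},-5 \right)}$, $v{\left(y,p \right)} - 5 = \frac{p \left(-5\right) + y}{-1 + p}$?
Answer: $-8$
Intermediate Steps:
$V{\left(Y \right)} = Y^{2}$
$v{\left(y,p \right)} = 5 + \frac{y - 5 p}{-1 + p}$ ($v{\left(y,p \right)} = 5 + \frac{p \left(-5\right) + y}{-1 + p} = 5 + \frac{- 5 p + y}{-1 + p} = 5 + \frac{y - 5 p}{-1 + p}$)
$L = 8$ ($L = - 3 \cdot 4^{2} \frac{-5 + 6}{-1 - 5} = \left(-3\right) 16 \frac{1}{-6} \cdot 1 = - 48 \left(\left(- \frac{1}{6}\right) 1\right) = \left(-48\right) \left(- \frac{1}{6}\right) = 8$)
$- L = \left(-1\right) 8 = -8$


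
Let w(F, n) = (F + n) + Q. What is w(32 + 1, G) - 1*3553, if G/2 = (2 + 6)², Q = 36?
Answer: -3356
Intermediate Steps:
G = 128 (G = 2*(2 + 6)² = 2*8² = 2*64 = 128)
w(F, n) = 36 + F + n (w(F, n) = (F + n) + 36 = 36 + F + n)
w(32 + 1, G) - 1*3553 = (36 + (32 + 1) + 128) - 1*3553 = (36 + 33 + 128) - 3553 = 197 - 3553 = -3356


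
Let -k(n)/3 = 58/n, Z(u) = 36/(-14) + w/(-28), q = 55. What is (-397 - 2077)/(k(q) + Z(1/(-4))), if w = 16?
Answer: 476245/1214 ≈ 392.29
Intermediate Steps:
Z(u) = -22/7 (Z(u) = 36/(-14) + 16/(-28) = 36*(-1/14) + 16*(-1/28) = -18/7 - 4/7 = -22/7)
k(n) = -174/n
(-397 - 2077)/(k(q) + Z(1/(-4))) = (-397 - 2077)/(-174/55 - 22/7) = -2474/(-174*1/55 - 22/7) = -2474/(-174/55 - 22/7) = -2474/(-2428/385) = -2474*(-385/2428) = 476245/1214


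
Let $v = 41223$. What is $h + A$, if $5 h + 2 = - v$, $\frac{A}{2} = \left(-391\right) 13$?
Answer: $-18411$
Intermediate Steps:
$A = -10166$ ($A = 2 \left(\left(-391\right) 13\right) = 2 \left(-5083\right) = -10166$)
$h = -8245$ ($h = - \frac{2}{5} + \frac{\left(-1\right) 41223}{5} = - \frac{2}{5} + \frac{1}{5} \left(-41223\right) = - \frac{2}{5} - \frac{41223}{5} = -8245$)
$h + A = -8245 - 10166 = -18411$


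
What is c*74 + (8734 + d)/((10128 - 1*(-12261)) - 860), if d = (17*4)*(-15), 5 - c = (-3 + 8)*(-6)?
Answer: 55767824/21529 ≈ 2590.4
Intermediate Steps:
c = 35 (c = 5 - (-3 + 8)*(-6) = 5 - 5*(-6) = 5 - 1*(-30) = 5 + 30 = 35)
d = -1020 (d = 68*(-15) = -1020)
c*74 + (8734 + d)/((10128 - 1*(-12261)) - 860) = 35*74 + (8734 - 1020)/((10128 - 1*(-12261)) - 860) = 2590 + 7714/((10128 + 12261) - 860) = 2590 + 7714/(22389 - 860) = 2590 + 7714/21529 = 55767824/21529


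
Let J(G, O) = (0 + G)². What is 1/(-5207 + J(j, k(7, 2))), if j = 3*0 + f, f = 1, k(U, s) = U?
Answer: -1/5206 ≈ -0.00019209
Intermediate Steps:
j = 1 (j = 3*0 + 1 = 0 + 1 = 1)
J(G, O) = G²
1/(-5207 + J(j, k(7, 2))) = 1/(-5207 + 1²) = 1/(-5207 + 1) = 1/(-5206) = -1/5206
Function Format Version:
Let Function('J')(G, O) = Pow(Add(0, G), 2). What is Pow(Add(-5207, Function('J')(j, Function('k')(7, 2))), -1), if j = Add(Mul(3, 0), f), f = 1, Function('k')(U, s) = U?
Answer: Rational(-1, 5206) ≈ -0.00019209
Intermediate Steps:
j = 1 (j = Add(Mul(3, 0), 1) = Add(0, 1) = 1)
Function('J')(G, O) = Pow(G, 2)
Pow(Add(-5207, Function('J')(j, Function('k')(7, 2))), -1) = Pow(Add(-5207, Pow(1, 2)), -1) = Pow(Add(-5207, 1), -1) = Pow(-5206, -1) = Rational(-1, 5206)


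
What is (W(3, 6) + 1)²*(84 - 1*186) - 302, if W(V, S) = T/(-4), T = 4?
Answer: -302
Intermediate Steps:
W(V, S) = -1 (W(V, S) = 4/(-4) = 4*(-¼) = -1)
(W(3, 6) + 1)²*(84 - 1*186) - 302 = (-1 + 1)²*(84 - 1*186) - 302 = 0²*(84 - 186) - 302 = 0*(-102) - 302 = 0 - 302 = -302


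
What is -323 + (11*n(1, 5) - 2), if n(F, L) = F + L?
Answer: -259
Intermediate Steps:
-323 + (11*n(1, 5) - 2) = -323 + (11*(1 + 5) - 2) = -323 + (11*6 - 2) = -323 + (66 - 2) = -323 + 64 = -259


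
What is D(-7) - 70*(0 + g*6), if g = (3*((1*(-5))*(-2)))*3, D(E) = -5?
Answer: -37805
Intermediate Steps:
g = 90 (g = (3*(-5*(-2)))*3 = (3*10)*3 = 30*3 = 90)
D(-7) - 70*(0 + g*6) = -5 - 70*(0 + 90*6) = -5 - 70*(0 + 540) = -5 - 70*540 = -5 - 37800 = -37805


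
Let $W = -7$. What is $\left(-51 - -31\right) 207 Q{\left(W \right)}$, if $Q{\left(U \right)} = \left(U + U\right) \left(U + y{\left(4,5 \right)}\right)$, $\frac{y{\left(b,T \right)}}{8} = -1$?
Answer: $-869400$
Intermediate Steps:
$y{\left(b,T \right)} = -8$ ($y{\left(b,T \right)} = 8 \left(-1\right) = -8$)
$Q{\left(U \right)} = 2 U \left(-8 + U\right)$ ($Q{\left(U \right)} = \left(U + U\right) \left(U - 8\right) = 2 U \left(-8 + U\right)$)
$\left(-51 - -31\right) 207 Q{\left(W \right)} = \left(-51 - -31\right) 207 \cdot 2 \left(-7\right) \left(-8 - 7\right) = \left(-51 + 31\right) 207 \cdot 2 \left(-7\right) \left(-15\right) = \left(-20\right) 207 \cdot 210 = \left(-4140\right) 210 = -869400$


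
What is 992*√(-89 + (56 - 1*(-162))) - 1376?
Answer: -1376 + 992*√129 ≈ 9891.0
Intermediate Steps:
992*√(-89 + (56 - 1*(-162))) - 1376 = 992*√(-89 + (56 + 162)) - 1376 = 992*√(-89 + 218) - 1376 = 992*√129 - 1376 = -1376 + 992*√129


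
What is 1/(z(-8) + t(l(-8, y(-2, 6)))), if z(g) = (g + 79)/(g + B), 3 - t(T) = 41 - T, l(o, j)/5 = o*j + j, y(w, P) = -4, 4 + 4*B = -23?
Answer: 59/5734 ≈ 0.010290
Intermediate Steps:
B = -27/4 (B = -1 + (¼)*(-23) = -1 - 23/4 = -27/4 ≈ -6.7500)
l(o, j) = 5*j + 5*j*o (l(o, j) = 5*(o*j + j) = 5*(j*o + j) = 5*(j + j*o) = 5*j + 5*j*o)
t(T) = -38 + T (t(T) = 3 - (41 - T) = 3 + (-41 + T) = -38 + T)
z(g) = (79 + g)/(-27/4 + g) (z(g) = (g + 79)/(g - 27/4) = (79 + g)/(-27/4 + g))
1/(z(-8) + t(l(-8, y(-2, 6)))) = 1/(4*(79 - 8)/(-27 + 4*(-8)) + (-38 + 5*(-4)*(1 - 8))) = 1/(4*71/(-27 - 32) + (-38 + 5*(-4)*(-7))) = 1/(4*71/(-59) + (-38 + 140)) = 1/(4*(-1/59)*71 + 102) = 1/(-284/59 + 102) = 1/(5734/59) = 59/5734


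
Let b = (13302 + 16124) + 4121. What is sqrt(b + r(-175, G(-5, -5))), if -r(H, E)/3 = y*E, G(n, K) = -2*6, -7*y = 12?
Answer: sqrt(1640779)/7 ≈ 182.99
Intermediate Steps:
y = -12/7 (y = -1/7*12 = -12/7 ≈ -1.7143)
G(n, K) = -12
r(H, E) = 36*E/7 (r(H, E) = -(-36)*E/7 = 36*E/7)
b = 33547 (b = 29426 + 4121 = 33547)
sqrt(b + r(-175, G(-5, -5))) = sqrt(33547 + (36/7)*(-12)) = sqrt(33547 - 432/7) = sqrt(234397/7) = sqrt(1640779)/7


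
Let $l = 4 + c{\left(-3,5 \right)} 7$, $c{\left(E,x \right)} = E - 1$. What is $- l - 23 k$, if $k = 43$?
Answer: $-965$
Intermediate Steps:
$c{\left(E,x \right)} = -1 + E$
$l = -24$ ($l = 4 + \left(-1 - 3\right) 7 = 4 - 28 = -24$)
$- l - 23 k = \left(-1\right) \left(-24\right) - 989 = 24 - 989 = -965$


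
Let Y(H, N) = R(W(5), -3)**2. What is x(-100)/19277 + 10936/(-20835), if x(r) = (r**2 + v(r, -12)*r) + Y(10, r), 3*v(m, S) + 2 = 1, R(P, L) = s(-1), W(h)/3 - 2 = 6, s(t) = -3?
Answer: -1581257/401636295 ≈ -0.0039370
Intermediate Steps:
W(h) = 24 (W(h) = 6 + 3*6 = 6 + 18 = 24)
R(P, L) = -3
Y(H, N) = 9 (Y(H, N) = (-3)**2 = 9)
v(m, S) = -1/3 (v(m, S) = -2/3 + (1/3)*1 = -2/3 + 1/3 = -1/3)
x(r) = 9 + r**2 - r/3 (x(r) = (r**2 - r/3) + 9 = 9 + r**2 - r/3)
x(-100)/19277 + 10936/(-20835) = (9 + (-100)**2 - 1/3*(-100))/19277 + 10936/(-20835) = (9 + 10000 + 100/3)*(1/19277) + 10936*(-1/20835) = (30127/3)*(1/19277) - 10936/20835 = 30127/57831 - 10936/20835 = -1581257/401636295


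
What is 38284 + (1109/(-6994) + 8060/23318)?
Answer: 3121809229053/81543046 ≈ 38284.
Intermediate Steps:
38284 + (1109/(-6994) + 8060/23318) = 38284 + (1109*(-1/6994) + 8060*(1/23318)) = 38284 + (-1109/6994 + 4030/11659) = 38284 + 15255989/81543046 = 3121809229053/81543046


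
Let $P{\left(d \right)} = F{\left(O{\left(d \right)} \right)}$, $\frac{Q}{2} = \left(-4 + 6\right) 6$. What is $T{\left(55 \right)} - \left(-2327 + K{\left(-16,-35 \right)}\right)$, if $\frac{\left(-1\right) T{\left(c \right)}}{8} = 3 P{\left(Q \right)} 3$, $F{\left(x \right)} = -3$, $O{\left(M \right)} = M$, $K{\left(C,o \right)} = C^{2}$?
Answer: $2287$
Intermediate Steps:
$Q = 24$ ($Q = 2 \left(-4 + 6\right) 6 = 2 \cdot 2 \cdot 6 = 2 \cdot 12 = 24$)
$P{\left(d \right)} = -3$
$T{\left(c \right)} = 216$ ($T{\left(c \right)} = - 8 \cdot 3 \left(-3\right) 3 = - 8 \left(\left(-9\right) 3\right) = \left(-8\right) \left(-27\right) = 216$)
$T{\left(55 \right)} - \left(-2327 + K{\left(-16,-35 \right)}\right) = 216 + \left(2327 - \left(-16\right)^{2}\right) = 216 + \left(2327 - 256\right) = 216 + 2071 = 2287$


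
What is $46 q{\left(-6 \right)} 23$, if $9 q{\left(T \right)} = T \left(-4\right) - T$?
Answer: $\frac{10580}{3} \approx 3526.7$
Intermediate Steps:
$q{\left(T \right)} = - \frac{5 T}{9}$ ($q{\left(T \right)} = \frac{T \left(-4\right) - T}{9} = \frac{- 4 T - T}{9} = \frac{\left(-5\right) T}{9} = - \frac{5 T}{9}$)
$46 q{\left(-6 \right)} 23 = 46 \left(\left(- \frac{5}{9}\right) \left(-6\right)\right) 23 = 46 \cdot \frac{10}{3} \cdot 23 = \frac{460}{3} \cdot 23 = \frac{10580}{3}$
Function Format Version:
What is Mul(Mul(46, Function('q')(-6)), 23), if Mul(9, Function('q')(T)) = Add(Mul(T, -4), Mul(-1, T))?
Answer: Rational(10580, 3) ≈ 3526.7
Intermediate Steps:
Function('q')(T) = Mul(Rational(-5, 9), T) (Function('q')(T) = Mul(Rational(1, 9), Add(Mul(T, -4), Mul(-1, T))) = Mul(Rational(1, 9), Add(Mul(-4, T), Mul(-1, T))) = Mul(Rational(1, 9), Mul(-5, T)) = Mul(Rational(-5, 9), T))
Mul(Mul(46, Function('q')(-6)), 23) = Mul(Mul(46, Mul(Rational(-5, 9), -6)), 23) = Mul(Mul(46, Rational(10, 3)), 23) = Mul(Rational(460, 3), 23) = Rational(10580, 3)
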